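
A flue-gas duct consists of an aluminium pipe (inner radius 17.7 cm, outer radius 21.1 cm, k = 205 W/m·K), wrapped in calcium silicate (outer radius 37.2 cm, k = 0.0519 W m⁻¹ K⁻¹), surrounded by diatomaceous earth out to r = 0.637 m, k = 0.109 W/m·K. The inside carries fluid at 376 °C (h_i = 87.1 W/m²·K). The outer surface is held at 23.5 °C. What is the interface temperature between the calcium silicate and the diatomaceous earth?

Treat each layer as a resistance in series:
  R'_conv,in = 1/(2πr h) = 1/(2π·0.177·87.1) = 0.01032 m·K/W
  R'_aluminium = ln(0.211/0.177)/(2πk) = 0.1757/(2π·205) = 1.364×10^-4 m·K/W
  R'_calcium silicate = ln(0.372/0.211)/(2πk) = 0.5670/(2π·0.0519) = 1.739 m·K/W
  R'_diatomaceous earth = ln(0.637/0.372)/(2πk) = 0.5379/(2π·0.109) = 0.7854 m·K/W
ΣR = 0.01032 + 1.364×10^-4 + 1.739 + 0.7854 = 2.535 m·K/W
Q' = ΔT/ΣR = (376 °C − 23.5 °C)/2.535 = 139.1 W/m
From the inner boundary to the calcium silicate/diatomaceous earth interface, ΣR_partial = 1.749 m·K/W.
T_interface = T_in − Q'·ΣR_partial = 376 °C − (139.1)(1.749) = 133 °C

T = 133 °C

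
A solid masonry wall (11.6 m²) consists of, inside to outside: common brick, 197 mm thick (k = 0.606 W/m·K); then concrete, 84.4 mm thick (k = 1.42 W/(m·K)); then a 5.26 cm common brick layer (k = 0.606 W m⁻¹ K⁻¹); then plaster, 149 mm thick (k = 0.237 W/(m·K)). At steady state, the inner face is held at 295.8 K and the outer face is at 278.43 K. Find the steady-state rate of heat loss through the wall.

Q = 183 W

Resistance network (inner→outer):
  R_common brick = L/(kA) = 0.197/(0.606·11.6) = 0.02802 K/W
  R_concrete = L/(kA) = 0.0844/(1.42·11.6) = 0.005124 K/W
  R_common brick = L/(kA) = 0.0526/(0.606·11.6) = 0.007483 K/W
  R_plaster = L/(kA) = 0.149/(0.237·11.6) = 0.05420 K/W
ΣR = 0.02802 + 0.005124 + 0.007483 + 0.05420 = 0.09483 K/W
Q = ΔT/ΣR = (295.8 K − 278.43 K)/0.09483 = 183 W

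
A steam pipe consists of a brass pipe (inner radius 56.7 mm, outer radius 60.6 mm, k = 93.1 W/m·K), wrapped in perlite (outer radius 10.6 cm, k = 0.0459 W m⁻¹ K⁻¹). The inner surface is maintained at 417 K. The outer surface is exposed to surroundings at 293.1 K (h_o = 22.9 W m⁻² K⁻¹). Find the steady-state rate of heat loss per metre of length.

Q' = 61.8 W/m

Series thermal resistances, inner to outer:
  R'_brass = ln(0.0606/0.0567)/(2πk) = 0.06652/(2π·93.1) = 1.137×10^-4 m·K/W
  R'_perlite = ln(0.106/0.0606)/(2πk) = 0.5591/(2π·0.0459) = 1.939 m·K/W
  R'_conv,out = 1/(2πr h) = 1/(2π·0.106·22.9) = 0.06557 m·K/W
ΣR = 1.137×10^-4 + 1.939 + 0.06557 = 2.005 m·K/W
Q' = ΔT/ΣR = (417 K − 293.1 K)/2.005 = 61.8 W/m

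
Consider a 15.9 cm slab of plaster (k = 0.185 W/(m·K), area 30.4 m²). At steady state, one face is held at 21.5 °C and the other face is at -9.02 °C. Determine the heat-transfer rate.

Q = 1080 W

Q = kA·ΔT/L = 0.185 × 30.4 × |21.5 °C − -9.02 °C| / 0.159 = 1080 W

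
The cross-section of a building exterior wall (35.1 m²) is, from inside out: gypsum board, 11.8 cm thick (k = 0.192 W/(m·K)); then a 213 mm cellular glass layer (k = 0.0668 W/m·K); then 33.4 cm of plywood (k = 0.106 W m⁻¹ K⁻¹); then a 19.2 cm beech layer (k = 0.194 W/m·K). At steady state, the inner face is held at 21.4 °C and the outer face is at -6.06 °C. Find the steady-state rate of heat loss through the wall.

Series thermal resistances, inner to outer:
  R_gypsum board = L/(kA) = 0.118/(0.192·35.1) = 0.01751 K/W
  R_cellular glass = L/(kA) = 0.213/(0.0668·35.1) = 0.09084 K/W
  R_plywood = L/(kA) = 0.334/(0.106·35.1) = 0.08977 K/W
  R_beech = L/(kA) = 0.192/(0.194·35.1) = 0.02820 K/W
ΣR = 0.01751 + 0.09084 + 0.08977 + 0.02820 = 0.2263 K/W
Q = ΔT/ΣR = (21.4 °C − -6.06 °C)/0.2263 = 121 W

Q = 121 W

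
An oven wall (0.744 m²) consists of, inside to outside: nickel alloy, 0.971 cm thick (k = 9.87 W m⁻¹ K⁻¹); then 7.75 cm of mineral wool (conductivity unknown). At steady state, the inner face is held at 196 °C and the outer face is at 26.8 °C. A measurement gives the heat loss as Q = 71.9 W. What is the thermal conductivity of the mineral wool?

ΣR = ΔT/Q = |196 − 26.8|/71.9 = 2.353 K/W
Known resistances:
  R_nickel alloy = L/(kA) = 0.00971/(9.87·0.744) = 0.001322 K/W
R_mineral wool = ΣR − ΣR_known = 2.353 − 0.001322 = 2.352 K/W
L/(kA) = 2.352 ⇒ k = 0.0775/(2.352·0.744) = 0.0443 W/m·K

k = 0.0443 W/m·K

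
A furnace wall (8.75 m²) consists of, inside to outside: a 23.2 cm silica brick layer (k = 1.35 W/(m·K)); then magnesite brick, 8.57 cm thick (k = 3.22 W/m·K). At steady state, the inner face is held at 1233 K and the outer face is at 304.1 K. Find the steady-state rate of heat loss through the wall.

Q = 41.0 kW

Series thermal resistances, inner to outer:
  R_silica brick = L/(kA) = 0.232/(1.35·8.75) = 0.01964 K/W
  R_magnesite brick = L/(kA) = 0.0857/(3.22·8.75) = 0.003042 K/W
ΣR = 0.01964 + 0.003042 = 0.02268 K/W
Q = ΔT/ΣR = (1233 K − 304.1 K)/0.02268 = 41000 W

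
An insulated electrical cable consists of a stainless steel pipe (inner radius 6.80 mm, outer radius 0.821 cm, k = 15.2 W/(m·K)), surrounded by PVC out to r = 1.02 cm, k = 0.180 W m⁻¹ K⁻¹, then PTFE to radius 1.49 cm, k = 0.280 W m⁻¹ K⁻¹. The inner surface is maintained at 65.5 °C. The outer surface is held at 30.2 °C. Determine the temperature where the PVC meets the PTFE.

Treat each layer as a resistance in series:
  R'_stainless steel = ln(0.00821/0.00680)/(2πk) = 0.1884/(2π·15.2) = 0.001973 m·K/W
  R'_PVC = ln(0.0102/0.00821)/(2πk) = 0.2170/(2π·0.180) = 0.1919 m·K/W
  R'_PTFE = ln(0.0149/0.0102)/(2πk) = 0.3790/(2π·0.280) = 0.2154 m·K/W
ΣR = 0.001973 + 0.1919 + 0.2154 = 0.4093 m·K/W
Q' = ΔT/ΣR = (65.5 °C − 30.2 °C)/0.4093 = 86.24 W/m
From the inner boundary to the PVC/PTFE interface, ΣR_partial = 0.1939 m·K/W.
T_interface = T_in − Q'·ΣR_partial = 65.5 °C − (86.24)(0.1939) = 48.8 °C

T = 48.8 °C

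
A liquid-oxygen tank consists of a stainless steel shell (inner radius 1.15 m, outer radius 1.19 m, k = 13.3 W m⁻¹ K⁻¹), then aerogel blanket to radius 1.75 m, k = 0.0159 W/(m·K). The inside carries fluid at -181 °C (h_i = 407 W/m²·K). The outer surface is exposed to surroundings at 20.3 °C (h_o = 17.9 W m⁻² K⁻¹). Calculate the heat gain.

Q = 149 W

Series thermal resistances, inner to outer:
  R_conv,in = 1/(4πr²h) = 1/(4π·1.15²·407) = 1.478×10^-4 K/W
  R_stainless steel = (1/1.15 − 1/1.19)/(4πk) = 0.02923/(4π·13.3) = 1.749×10^-4 K/W
  R_aerogel blanket = (1/1.19 − 1/1.75)/(4πk) = 0.2689/(4π·0.0159) = 1.346 K/W
  R_conv,out = 1/(4πr²h) = 1/(4π·1.75²·17.9) = 0.001452 K/W
ΣR = 1.478×10^-4 + 1.749×10^-4 + 1.346 + 0.001452 = 1.348 K/W
Q = ΔT/ΣR = (-181 °C − 20.3 °C)/1.348 = -149 W
(Negative Q ⇒ heat flows inward; heat gain = 149 W.)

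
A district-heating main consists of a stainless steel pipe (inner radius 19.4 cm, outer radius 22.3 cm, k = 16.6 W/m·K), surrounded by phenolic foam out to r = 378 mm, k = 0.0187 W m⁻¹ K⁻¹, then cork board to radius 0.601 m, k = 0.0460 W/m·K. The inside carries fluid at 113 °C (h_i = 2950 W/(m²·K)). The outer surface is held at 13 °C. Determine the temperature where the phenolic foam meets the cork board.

T = 39.3 °C

Resistance network (inner→outer):
  R'_conv,in = 1/(2πr h) = 1/(2π·0.194·2950) = 2.781×10^-4 m·K/W
  R'_stainless steel = ln(0.223/0.194)/(2πk) = 0.1393/(2π·16.6) = 0.001336 m·K/W
  R'_phenolic foam = ln(0.378/0.223)/(2πk) = 0.5277/(2π·0.0187) = 4.491 m·K/W
  R'_cork board = ln(0.601/0.378)/(2πk) = 0.4637/(2π·0.0460) = 1.604 m·K/W
ΣR = 2.781×10^-4 + 0.001336 + 4.491 + 1.604 = 6.097 m·K/W
Q' = ΔT/ΣR = (113 °C − 13 °C)/6.097 = 16.40 W/m
From the inner boundary to the phenolic foam/cork board interface, ΣR_partial = 4.493 m·K/W.
T_interface = T_in − Q'·ΣR_partial = 113 °C − (16.40)(4.493) = 39.3 °C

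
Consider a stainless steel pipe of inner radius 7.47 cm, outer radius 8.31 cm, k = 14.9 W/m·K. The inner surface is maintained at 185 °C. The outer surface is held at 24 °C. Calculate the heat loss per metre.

Q' = 2πk·ΔT/ln(r₂/r₁) = 2π × 14.9 × 161 / ln(0.0831/0.0747) = 1.41×10^5 W/m

Q' = 141 kW/m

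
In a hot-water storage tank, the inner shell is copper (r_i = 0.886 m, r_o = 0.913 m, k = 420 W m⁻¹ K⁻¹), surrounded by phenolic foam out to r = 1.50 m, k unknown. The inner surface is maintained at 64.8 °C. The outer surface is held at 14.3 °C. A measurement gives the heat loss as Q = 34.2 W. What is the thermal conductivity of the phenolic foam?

ΣR = ΔT/Q = |64.8 − 14.3|/34.2 = 1.477 K/W
Known resistances:
  R_copper = (1/0.886 − 1/0.913)/(4πk) = 0.03338/(4π·420) = 6.324×10^-6 K/W
R_phenolic foam = ΣR − ΣR_known = 1.477 − 6.324×10^-6 = 1.477 K/W
(1/r₁−1/r₂)/(4πk) = 1.477 ⇒ k = 0.4286/(4π·1.477) = 0.0231 W/m·K

k = 0.0231 W/m·K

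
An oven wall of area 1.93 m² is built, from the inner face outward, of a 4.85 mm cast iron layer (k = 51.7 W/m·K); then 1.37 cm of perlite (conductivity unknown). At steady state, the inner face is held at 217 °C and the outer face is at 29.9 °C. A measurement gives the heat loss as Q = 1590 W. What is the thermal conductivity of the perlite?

k = 0.0603 W/m·K

ΣR = ΔT/Q = |217 − 29.9|/1590 = 0.1177 K/W
Known resistances:
  R_cast iron = L/(kA) = 0.00485/(51.7·1.93) = 4.861×10^-5 K/W
R_perlite = ΣR − ΣR_known = 0.1177 − 4.861×10^-5 = 0.1177 K/W
L/(kA) = 0.1177 ⇒ k = 0.0137/(0.1177·1.93) = 0.0603 W/m·K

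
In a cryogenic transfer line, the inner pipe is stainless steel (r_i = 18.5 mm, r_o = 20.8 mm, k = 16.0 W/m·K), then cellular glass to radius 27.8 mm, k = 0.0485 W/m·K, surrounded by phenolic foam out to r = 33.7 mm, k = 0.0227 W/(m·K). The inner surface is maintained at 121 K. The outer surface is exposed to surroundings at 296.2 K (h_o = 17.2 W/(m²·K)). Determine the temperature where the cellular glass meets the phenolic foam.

T = 185.8 K

Resistance network (inner→outer):
  R'_stainless steel = ln(0.0208/0.0185)/(2πk) = 0.1172/(2π·16.0) = 0.001166 m·K/W
  R'_cellular glass = ln(0.0278/0.0208)/(2πk) = 0.2901/(2π·0.0485) = 0.9519 m·K/W
  R'_phenolic foam = ln(0.0337/0.0278)/(2πk) = 0.1925/(2π·0.0227) = 1.349 m·K/W
  R'_conv,out = 1/(2πr h) = 1/(2π·0.0337·17.2) = 0.2746 m·K/W
ΣR = 0.001166 + 0.9519 + 1.349 + 0.2746 = 2.577 m·K/W
Q' = ΔT/ΣR = (121 K − 296.2 K)/2.577 = -67.99 W/m
From the inner boundary to the cellular glass/phenolic foam interface, ΣR_partial = 0.9531 m·K/W.
T_interface = T_in − Q'·ΣR_partial = 121 K − (-67.99)(0.9531) = 185.8 K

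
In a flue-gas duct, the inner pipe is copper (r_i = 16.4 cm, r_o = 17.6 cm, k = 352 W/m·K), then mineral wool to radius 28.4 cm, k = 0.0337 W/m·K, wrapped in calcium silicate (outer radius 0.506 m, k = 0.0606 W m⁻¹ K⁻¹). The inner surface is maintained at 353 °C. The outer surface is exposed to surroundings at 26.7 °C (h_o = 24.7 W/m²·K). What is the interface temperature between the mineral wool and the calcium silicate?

T = 158 °C

Resistance network (inner→outer):
  R'_copper = ln(0.176/0.164)/(2πk) = 0.07062/(2π·352) = 3.193×10^-5 m·K/W
  R'_mineral wool = ln(0.284/0.176)/(2πk) = 0.4785/(2π·0.0337) = 2.260 m·K/W
  R'_calcium silicate = ln(0.506/0.284)/(2πk) = 0.5776/(2π·0.0606) = 1.517 m·K/W
  R'_conv,out = 1/(2πr h) = 1/(2π·0.506·24.7) = 0.01273 m·K/W
ΣR = 3.193×10^-5 + 2.260 + 1.517 + 0.01273 = 3.790 m·K/W
Q' = ΔT/ΣR = (353 °C − 26.7 °C)/3.790 = 86.09 W/m
From the inner boundary to the mineral wool/calcium silicate interface, ΣR_partial = 2.260 m·K/W.
T_interface = T_in − Q'·ΣR_partial = 353 °C − (86.09)(2.260) = 158 °C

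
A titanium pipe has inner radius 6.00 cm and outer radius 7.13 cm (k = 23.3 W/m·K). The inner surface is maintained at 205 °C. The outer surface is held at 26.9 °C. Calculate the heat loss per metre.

Q' = 151 kW/m

Q' = 2πk·ΔT/ln(r₂/r₁) = 2π × 23.3 × 178.1 / ln(0.0713/0.0600) = 1.51×10^5 W/m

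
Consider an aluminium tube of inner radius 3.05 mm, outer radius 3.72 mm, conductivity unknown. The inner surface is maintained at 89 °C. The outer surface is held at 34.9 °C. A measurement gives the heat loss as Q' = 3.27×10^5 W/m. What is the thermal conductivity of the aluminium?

k = 191 W/m·K

ΣR = ΔT/Q' = |89 − 34.9|/3.27×10^5 = 1.654×10^-4 m·K/W
ln(r₂/r₁)/(2πk) = 1.654×10^-4 ⇒ k = 0.1986/(2π·1.654×10^-4) = 191 W/m·K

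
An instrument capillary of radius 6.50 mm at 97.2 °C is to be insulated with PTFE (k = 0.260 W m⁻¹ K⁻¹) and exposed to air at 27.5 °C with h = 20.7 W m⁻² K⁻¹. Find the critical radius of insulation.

r_cr = 1.26 cm

For a cylinder, r_cr = k_ins/h = 0.260/20.7 = 0.0126 m = 1.26 cm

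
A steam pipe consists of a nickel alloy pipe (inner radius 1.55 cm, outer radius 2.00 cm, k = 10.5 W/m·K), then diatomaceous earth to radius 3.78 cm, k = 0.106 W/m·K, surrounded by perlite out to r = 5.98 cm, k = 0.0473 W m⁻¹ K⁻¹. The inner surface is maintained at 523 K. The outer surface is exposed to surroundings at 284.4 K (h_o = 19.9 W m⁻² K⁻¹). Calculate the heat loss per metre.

Q' = 90.5 W/m

Resistance network (inner→outer):
  R'_nickel alloy = ln(0.0200/0.0155)/(2πk) = 0.2549/(2π·10.5) = 0.003864 m·K/W
  R'_diatomaceous earth = ln(0.0378/0.0200)/(2πk) = 0.6366/(2π·0.106) = 0.9558 m·K/W
  R'_perlite = ln(0.0598/0.0378)/(2πk) = 0.4587/(2π·0.0473) = 1.543 m·K/W
  R'_conv,out = 1/(2πr h) = 1/(2π·0.0598·19.9) = 0.1337 m·K/W
ΣR = 0.003864 + 0.9558 + 1.543 + 0.1337 = 2.636 m·K/W
Q' = ΔT/ΣR = (523 K − 284.4 K)/2.636 = 90.5 W/m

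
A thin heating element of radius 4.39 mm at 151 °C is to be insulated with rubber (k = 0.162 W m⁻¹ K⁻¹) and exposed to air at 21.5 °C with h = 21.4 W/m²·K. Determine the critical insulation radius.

For a cylinder, r_cr = k_ins/h = 0.162/21.4 = 0.00757 m = 0.757 cm

r_cr = 0.757 cm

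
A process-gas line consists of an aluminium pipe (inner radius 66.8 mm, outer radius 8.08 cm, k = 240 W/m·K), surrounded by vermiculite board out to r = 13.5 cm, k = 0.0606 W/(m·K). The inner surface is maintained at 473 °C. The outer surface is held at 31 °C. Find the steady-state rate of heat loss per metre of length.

Q' = 328 W/m

Resistance network (inner→outer):
  R'_aluminium = ln(0.0808/0.0668)/(2πk) = 0.1903/(2π·240) = 1.262×10^-4 m·K/W
  R'_vermiculite board = ln(0.135/0.0808)/(2πk) = 0.5133/(2π·0.0606) = 1.348 m·K/W
ΣR = 1.262×10^-4 + 1.348 = 1.348 m·K/W
Q' = ΔT/ΣR = (473 °C − 31 °C)/1.348 = 328 W/m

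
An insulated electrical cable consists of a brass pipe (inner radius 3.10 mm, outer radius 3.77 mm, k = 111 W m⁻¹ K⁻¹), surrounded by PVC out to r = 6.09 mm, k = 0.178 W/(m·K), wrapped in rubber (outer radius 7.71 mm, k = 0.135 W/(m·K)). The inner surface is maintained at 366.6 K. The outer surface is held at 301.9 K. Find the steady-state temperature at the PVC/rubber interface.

Resistance network (inner→outer):
  R'_brass = ln(0.00377/0.00310)/(2πk) = 0.1957/(2π·111) = 2.806×10^-4 m·K/W
  R'_PVC = ln(0.00609/0.00377)/(2πk) = 0.4796/(2π·0.178) = 0.4288 m·K/W
  R'_rubber = ln(0.00771/0.00609)/(2πk) = 0.2359/(2π·0.135) = 0.2781 m·K/W
ΣR = 2.806×10^-4 + 0.4288 + 0.2781 = 0.7072 m·K/W
Q' = ΔT/ΣR = (366.6 K − 301.9 K)/0.7072 = 91.49 W/m
From the inner boundary to the PVC/rubber interface, ΣR_partial = 0.4291 m·K/W.
T_interface = T_in − Q'·ΣR_partial = 366.6 K − (91.49)(0.4291) = 327.3 K

T = 327.3 K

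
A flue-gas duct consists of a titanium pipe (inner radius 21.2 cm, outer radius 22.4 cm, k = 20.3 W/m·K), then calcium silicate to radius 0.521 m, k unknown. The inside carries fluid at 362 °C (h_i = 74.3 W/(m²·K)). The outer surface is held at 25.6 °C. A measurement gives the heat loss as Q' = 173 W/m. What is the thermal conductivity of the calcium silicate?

k = 0.0695 W/m·K

ΣR = ΔT/Q' = |362 − 25.6|/173 = 1.945 m·K/W
Known resistances:
  R'_conv,in = 1/(2πr h) = 1/(2π·0.212·74.3) = 0.01010 m·K/W
  R'_titanium = ln(0.224/0.212)/(2πk) = 0.05506/(2π·20.3) = 4.317×10^-4 m·K/W
R_calcium silicate = ΣR − ΣR_known = 1.945 − 0.01053 = 1.934 m·K/W
ln(r₂/r₁)/(2πk) = 1.934 ⇒ k = 0.8441/(2π·1.934) = 0.0695 W/m·K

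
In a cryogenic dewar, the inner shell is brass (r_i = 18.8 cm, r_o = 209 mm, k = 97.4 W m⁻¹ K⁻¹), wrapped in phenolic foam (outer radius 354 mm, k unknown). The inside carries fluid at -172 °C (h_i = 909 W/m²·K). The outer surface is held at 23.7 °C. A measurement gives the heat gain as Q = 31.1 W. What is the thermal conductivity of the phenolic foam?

ΣR = ΔT/Q = |-172 − 23.7|/31.1 = 6.293 K/W
Known resistances:
  R_conv,in = 1/(4πr²h) = 1/(4π·0.188²·909) = 0.002477 K/W
  R_brass = (1/0.188 − 1/0.209)/(4πk) = 0.5345/(4π·97.4) = 4.367×10^-4 K/W
R_phenolic foam = ΣR − ΣR_known = 6.293 − 0.002914 = 6.290 K/W
(1/r₁−1/r₂)/(4πk) = 6.290 ⇒ k = 1.960/(4π·6.290) = 0.0248 W/m·K

k = 0.0248 W/m·K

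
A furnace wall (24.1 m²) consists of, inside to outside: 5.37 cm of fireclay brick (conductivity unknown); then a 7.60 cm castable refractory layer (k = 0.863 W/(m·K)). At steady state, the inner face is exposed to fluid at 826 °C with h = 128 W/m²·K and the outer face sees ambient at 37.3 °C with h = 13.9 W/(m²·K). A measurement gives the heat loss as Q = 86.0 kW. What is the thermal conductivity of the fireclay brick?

k = 1.01 W/m·K

ΣR = ΔT/Q = |826 − 37.3|/86000 = 0.009171 K/W
Known resistances:
  R_conv,in = 1/(hA) = 1/(128·24.1) = 3.242×10^-4 K/W
  R_castable refractory = L/(kA) = 0.0760/(0.863·24.1) = 0.003654 K/W
  R_conv,out = 1/(hA) = 1/(13.9·24.1) = 0.002985 K/W
R_fireclay brick = ΣR − ΣR_known = 0.009171 − 0.006963 = 0.002208 K/W
L/(kA) = 0.002208 ⇒ k = 0.0537/(0.002208·24.1) = 1.01 W/m·K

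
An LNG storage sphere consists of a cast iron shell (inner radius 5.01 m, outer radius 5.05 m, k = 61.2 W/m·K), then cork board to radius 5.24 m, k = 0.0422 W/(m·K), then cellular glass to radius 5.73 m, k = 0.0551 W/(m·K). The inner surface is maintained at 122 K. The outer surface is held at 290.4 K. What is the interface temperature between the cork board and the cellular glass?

Series thermal resistances, inner to outer:
  R_cast iron = (1/5.01 − 1/5.05)/(4πk) = 0.001581/(4π·61.2) = 2.056×10^-6 K/W
  R_cork board = (1/5.05 − 1/5.24)/(4πk) = 0.007180/(4π·0.0422) = 0.01354 K/W
  R_cellular glass = (1/5.24 − 1/5.73)/(4πk) = 0.01632/(4π·0.0551) = 0.02357 K/W
ΣR = 2.056×10^-6 + 0.01354 + 0.02357 = 0.03711 K/W
Q = ΔT/ΣR = (122 K − 290.4 K)/0.03711 = -4538 W
From the inner boundary to the cork board/cellular glass interface, ΣR_partial = 0.01354 K/W.
T_interface = T_in − Q·ΣR_partial = 122 K − (-4538)(0.01354) = 183.4 K

T = 183.4 K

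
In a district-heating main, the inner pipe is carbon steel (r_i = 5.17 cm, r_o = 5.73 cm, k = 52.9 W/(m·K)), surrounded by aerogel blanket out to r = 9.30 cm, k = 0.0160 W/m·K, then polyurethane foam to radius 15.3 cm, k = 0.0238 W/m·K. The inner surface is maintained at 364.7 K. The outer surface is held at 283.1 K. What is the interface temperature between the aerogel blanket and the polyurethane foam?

T = 316.4 K

Resistance network (inner→outer):
  R'_carbon steel = ln(0.0573/0.0517)/(2πk) = 0.1028/(2π·52.9) = 3.094×10^-4 m·K/W
  R'_aerogel blanket = ln(0.0930/0.0573)/(2πk) = 0.4843/(2π·0.0160) = 4.817 m·K/W
  R'_polyurethane foam = ln(0.153/0.0930)/(2πk) = 0.4978/(2π·0.0238) = 3.329 m·K/W
ΣR = 3.094×10^-4 + 4.817 + 3.329 = 8.146 m·K/W
Q' = ΔT/ΣR = (364.7 K − 283.1 K)/8.146 = 10.02 W/m
From the inner boundary to the aerogel blanket/polyurethane foam interface, ΣR_partial = 4.817 m·K/W.
T_interface = T_in − Q'·ΣR_partial = 364.7 K − (10.02)(4.817) = 316.4 K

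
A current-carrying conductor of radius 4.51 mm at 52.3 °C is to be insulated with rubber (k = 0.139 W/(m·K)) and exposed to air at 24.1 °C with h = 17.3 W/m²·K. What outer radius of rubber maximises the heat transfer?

r_cr = 0.803 cm

For a cylinder, r_cr = k_ins/h = 0.139/17.3 = 0.00803 m = 0.803 cm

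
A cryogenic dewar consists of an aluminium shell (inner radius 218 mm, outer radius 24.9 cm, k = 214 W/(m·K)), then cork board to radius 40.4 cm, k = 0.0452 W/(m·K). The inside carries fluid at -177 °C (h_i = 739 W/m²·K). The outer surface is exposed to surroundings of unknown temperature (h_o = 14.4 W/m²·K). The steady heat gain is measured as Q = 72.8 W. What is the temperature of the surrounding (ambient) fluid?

Sum the resistances:
  R_conv,in = 1/(4πr²h) = 1/(4π·0.218²·739) = 0.002266 K/W
  R_aluminium = (1/0.218 − 1/0.249)/(4πk) = 0.5711/(4π·214) = 2.124×10^-4 K/W
  R_cork board = (1/0.249 − 1/0.404)/(4πk) = 1.541/(4π·0.0452) = 2.713 K/W
  R_conv,out = 1/(4πr²h) = 1/(4π·0.404²·14.4) = 0.03386 K/W
ΣR = 2.749 K/W
ΔT = Q·ΣR = 72.8 × 2.749 = 200.1 K
Heat flows inward, so T_out = T_in + ΔT = -177 + 200.1 = 23.1 °C

T_out = 23.1 °C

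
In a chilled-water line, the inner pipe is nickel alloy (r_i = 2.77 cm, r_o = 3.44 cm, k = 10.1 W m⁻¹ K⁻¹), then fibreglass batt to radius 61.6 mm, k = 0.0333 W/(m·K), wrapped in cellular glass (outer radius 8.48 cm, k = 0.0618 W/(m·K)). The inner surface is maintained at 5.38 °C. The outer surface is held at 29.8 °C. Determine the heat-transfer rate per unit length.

Series thermal resistances, inner to outer:
  R'_nickel alloy = ln(0.0344/0.0277)/(2πk) = 0.2166/(2π·10.1) = 0.003414 m·K/W
  R'_fibreglass batt = ln(0.0616/0.0344)/(2πk) = 0.5826/(2π·0.0333) = 2.785 m·K/W
  R'_cellular glass = ln(0.0848/0.0616)/(2πk) = 0.3196/(2π·0.0618) = 0.8232 m·K/W
ΣR = 0.003414 + 2.785 + 0.8232 = 3.612 m·K/W
Q' = ΔT/ΣR = (5.38 °C − 29.8 °C)/3.612 = -6.76 W/m
(Negative Q' ⇒ heat flows inward; heat gain = 6.76 W/m.)

Q' = 6.76 W/m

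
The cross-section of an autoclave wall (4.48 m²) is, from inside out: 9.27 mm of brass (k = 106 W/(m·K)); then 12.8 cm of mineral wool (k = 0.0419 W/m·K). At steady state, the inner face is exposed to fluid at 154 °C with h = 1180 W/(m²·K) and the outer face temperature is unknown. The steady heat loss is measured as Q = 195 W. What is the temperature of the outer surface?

T_out = 21.0 °C

Sum the resistances:
  R_conv,in = 1/(hA) = 1/(1180·4.48) = 1.892×10^-4 K/W
  R_brass = L/(kA) = 0.00927/(106·4.48) = 1.952×10^-5 K/W
  R_mineral wool = L/(kA) = 0.128/(0.0419·4.48) = 0.6819 K/W
ΣR = 0.6821 K/W
ΔT = Q·ΣR = 195 × 0.6821 = 133.0 K
Heat flows outward, so T_out = T_in − ΔT = 154 − 133.0 = 21.0 °C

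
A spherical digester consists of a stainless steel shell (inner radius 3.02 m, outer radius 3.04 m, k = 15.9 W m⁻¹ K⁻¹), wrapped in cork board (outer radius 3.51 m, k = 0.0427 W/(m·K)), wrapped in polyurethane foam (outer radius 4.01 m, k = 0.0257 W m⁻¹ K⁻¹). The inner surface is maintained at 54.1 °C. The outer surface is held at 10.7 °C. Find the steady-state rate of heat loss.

Treat each layer as a resistance in series:
  R_stainless steel = (1/3.02 − 1/3.04)/(4πk) = 0.002178/(4π·15.9) = 1.090×10^-5 K/W
  R_cork board = (1/3.04 − 1/3.51)/(4πk) = 0.04405/(4π·0.0427) = 0.08209 K/W
  R_polyurethane foam = (1/3.51 − 1/4.01)/(4πk) = 0.03552/(4π·0.0257) = 0.1100 K/W
ΣR = 1.090×10^-5 + 0.08209 + 0.1100 = 0.1921 K/W
Q = ΔT/ΣR = (54.1 °C − 10.7 °C)/0.1921 = 226 W

Q = 226 W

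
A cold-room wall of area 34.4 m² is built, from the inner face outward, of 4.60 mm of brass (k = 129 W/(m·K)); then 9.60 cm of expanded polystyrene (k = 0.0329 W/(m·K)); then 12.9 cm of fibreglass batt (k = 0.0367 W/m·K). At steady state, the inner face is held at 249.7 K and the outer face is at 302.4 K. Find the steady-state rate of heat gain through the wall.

Q = 282 W

Treat each layer as a resistance in series:
  R_brass = L/(kA) = 0.00460/(129·34.4) = 1.037×10^-6 K/W
  R_expanded polystyrene = L/(kA) = 0.0960/(0.0329·34.4) = 0.08482 K/W
  R_fibreglass batt = L/(kA) = 0.129/(0.0367·34.4) = 0.1022 K/W
ΣR = 1.037×10^-6 + 0.08482 + 0.1022 = 0.1870 K/W
Q = ΔT/ΣR = (249.7 K − 302.4 K)/0.1870 = -282 W
(Negative Q ⇒ heat flows inward; heat gain = 282 W.)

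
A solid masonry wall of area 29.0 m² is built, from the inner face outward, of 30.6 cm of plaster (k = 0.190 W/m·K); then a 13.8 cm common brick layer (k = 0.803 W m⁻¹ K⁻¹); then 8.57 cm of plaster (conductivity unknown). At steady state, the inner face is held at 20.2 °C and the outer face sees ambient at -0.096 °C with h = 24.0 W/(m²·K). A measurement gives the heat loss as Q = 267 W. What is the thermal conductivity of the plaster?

ΣR = ΔT/Q = |20.2 − -0.096|/267 = 0.07601 K/W
Known resistances:
  R_plaster = L/(kA) = 0.306/(0.190·29.0) = 0.05554 K/W
  R_common brick = L/(kA) = 0.138/(0.803·29.0) = 0.005926 K/W
  R_conv,out = 1/(hA) = 1/(24.0·29.0) = 0.001437 K/W
R_plaster = ΣR − ΣR_known = 0.07601 − 0.06290 = 0.01311 K/W
L/(kA) = 0.01311 ⇒ k = 0.0857/(0.01311·29.0) = 0.225 W/m·K

k = 0.225 W/m·K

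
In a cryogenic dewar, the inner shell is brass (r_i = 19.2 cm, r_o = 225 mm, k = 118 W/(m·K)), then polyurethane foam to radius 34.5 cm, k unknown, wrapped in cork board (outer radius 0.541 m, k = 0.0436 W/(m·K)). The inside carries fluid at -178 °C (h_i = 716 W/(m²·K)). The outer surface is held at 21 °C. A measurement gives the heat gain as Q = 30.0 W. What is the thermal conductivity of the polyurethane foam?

k = 0.0261 W/m·K

ΣR = ΔT/Q = |-178 − 21|/30.0 = 6.633 K/W
Known resistances:
  R_conv,in = 1/(4πr²h) = 1/(4π·0.192²·716) = 0.003015 K/W
  R_brass = (1/0.192 − 1/0.225)/(4πk) = 0.7639/(4π·118) = 5.152×10^-4 K/W
  R_cork board = (1/0.345 − 1/0.541)/(4πk) = 1.050/(4π·0.0436) = 1.917 K/W
R_polyurethane foam = ΣR − ΣR_known = 6.633 − 1.921 = 4.712 K/W
(1/r₁−1/r₂)/(4πk) = 4.712 ⇒ k = 1.546/(4π·4.712) = 0.0261 W/m·K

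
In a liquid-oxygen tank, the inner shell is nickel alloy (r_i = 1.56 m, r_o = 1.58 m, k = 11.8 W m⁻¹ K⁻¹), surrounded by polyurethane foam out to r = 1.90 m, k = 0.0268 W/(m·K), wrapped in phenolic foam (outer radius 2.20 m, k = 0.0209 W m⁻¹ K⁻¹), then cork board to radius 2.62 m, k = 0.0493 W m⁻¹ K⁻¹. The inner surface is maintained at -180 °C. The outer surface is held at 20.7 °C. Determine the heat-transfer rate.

Series thermal resistances, inner to outer:
  R_nickel alloy = (1/1.56 − 1/1.58)/(4πk) = 0.008114/(4π·11.8) = 5.472×10^-5 K/W
  R_polyurethane foam = (1/1.58 − 1/1.90)/(4πk) = 0.1066/(4π·0.0268) = 0.3165 K/W
  R_phenolic foam = (1/1.90 − 1/2.20)/(4πk) = 0.07177/(4π·0.0209) = 0.2733 K/W
  R_cork board = (1/2.20 − 1/2.62)/(4πk) = 0.07287/(4π·0.0493) = 0.1176 K/W
ΣR = 5.472×10^-5 + 0.3165 + 0.2733 + 0.1176 = 0.7075 K/W
Q = ΔT/ΣR = (-180 °C − 20.7 °C)/0.7075 = -284 W
(Negative Q ⇒ heat flows inward; heat gain = 284 W.)

Q = 284 W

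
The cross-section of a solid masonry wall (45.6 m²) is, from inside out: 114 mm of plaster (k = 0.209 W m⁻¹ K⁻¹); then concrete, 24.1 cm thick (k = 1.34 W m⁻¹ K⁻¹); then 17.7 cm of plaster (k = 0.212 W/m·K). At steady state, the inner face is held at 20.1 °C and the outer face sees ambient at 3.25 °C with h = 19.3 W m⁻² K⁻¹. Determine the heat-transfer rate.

Series thermal resistances, inner to outer:
  R_plaster = L/(kA) = 0.114/(0.209·45.6) = 0.01196 K/W
  R_concrete = L/(kA) = 0.241/(1.34·45.6) = 0.003944 K/W
  R_plaster = L/(kA) = 0.177/(0.212·45.6) = 0.01831 K/W
  R_conv,out = 1/(hA) = 1/(19.3·45.6) = 0.001136 K/W
ΣR = 0.01196 + 0.003944 + 0.01831 + 0.001136 = 0.03535 K/W
Q = ΔT/ΣR = (20.1 °C − 3.25 °C)/0.03535 = 477 W

Q = 477 W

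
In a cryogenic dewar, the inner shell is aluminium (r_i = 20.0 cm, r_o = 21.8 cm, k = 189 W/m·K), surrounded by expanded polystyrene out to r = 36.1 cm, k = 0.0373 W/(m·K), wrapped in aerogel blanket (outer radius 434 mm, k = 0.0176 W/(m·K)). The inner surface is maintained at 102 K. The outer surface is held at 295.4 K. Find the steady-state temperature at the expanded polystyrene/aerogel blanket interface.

T = 227.3 K

Treat each layer as a resistance in series:
  R_aluminium = (1/0.200 − 1/0.218)/(4πk) = 0.4128/(4π·189) = 1.738×10^-4 K/W
  R_expanded polystyrene = (1/0.218 − 1/0.361)/(4πk) = 1.817/(4π·0.0373) = 3.877 K/W
  R_aerogel blanket = (1/0.361 − 1/0.434)/(4πk) = 0.4659/(4π·0.0176) = 2.107 K/W
ΣR = 1.738×10^-4 + 3.877 + 2.107 = 5.984 K/W
Q = ΔT/ΣR = (102 K − 295.4 K)/5.984 = -32.32 W
From the inner boundary to the expanded polystyrene/aerogel blanket interface, ΣR_partial = 3.877 K/W.
T_interface = T_in − Q·ΣR_partial = 102 K − (-32.32)(3.877) = 227.3 K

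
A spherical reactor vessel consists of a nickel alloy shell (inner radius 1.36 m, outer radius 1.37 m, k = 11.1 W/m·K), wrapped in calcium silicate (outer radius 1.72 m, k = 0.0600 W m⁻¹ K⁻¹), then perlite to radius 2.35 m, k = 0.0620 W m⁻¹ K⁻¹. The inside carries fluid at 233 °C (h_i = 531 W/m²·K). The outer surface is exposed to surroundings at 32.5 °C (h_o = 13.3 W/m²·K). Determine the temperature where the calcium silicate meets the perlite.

Treat each layer as a resistance in series:
  R_conv,in = 1/(4πr²h) = 1/(4π·1.36²·531) = 8.102×10^-5 K/W
  R_nickel alloy = (1/1.36 − 1/1.37)/(4πk) = 0.005367/(4π·11.1) = 3.848×10^-5 K/W
  R_calcium silicate = (1/1.37 − 1/1.72)/(4πk) = 0.1485/(4π·0.0600) = 0.1970 K/W
  R_perlite = (1/1.72 − 1/2.35)/(4πk) = 0.1559/(4π·0.0620) = 0.2001 K/W
  R_conv,out = 1/(4πr²h) = 1/(4π·2.35²·13.3) = 0.001083 K/W
ΣR = 8.102×10^-5 + 3.848×10^-5 + 0.1970 + 0.2001 + 0.001083 = 0.3983 K/W
Q = ΔT/ΣR = (233 °C − 32.5 °C)/0.3983 = 503.4 W
From the inner boundary to the calcium silicate/perlite interface, ΣR_partial = 0.1971 K/W.
T_interface = T_in − Q·ΣR_partial = 233 °C − (503.4)(0.1971) = 134 °C

T = 134 °C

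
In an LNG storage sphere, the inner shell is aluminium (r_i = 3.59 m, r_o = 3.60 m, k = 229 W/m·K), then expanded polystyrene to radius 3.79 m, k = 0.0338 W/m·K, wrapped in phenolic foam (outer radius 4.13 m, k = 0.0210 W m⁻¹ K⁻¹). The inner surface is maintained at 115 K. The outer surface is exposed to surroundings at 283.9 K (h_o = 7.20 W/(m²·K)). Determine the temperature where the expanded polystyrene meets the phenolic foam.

Resistance network (inner→outer):
  R_aluminium = (1/3.59 − 1/3.60)/(4πk) = 7.738×10^-4/(4π·229) = 2.689×10^-7 K/W
  R_expanded polystyrene = (1/3.60 − 1/3.79)/(4πk) = 0.01393/(4π·0.0338) = 0.03279 K/W
  R_phenolic foam = (1/3.79 − 1/4.13)/(4πk) = 0.02172/(4π·0.0210) = 0.08231 K/W
  R_conv,out = 1/(4πr²h) = 1/(4π·4.13²·7.20) = 6.480×10^-4 K/W
ΣR = 2.689×10^-7 + 0.03279 + 0.08231 + 6.480×10^-4 = 0.1157 K/W
Q = ΔT/ΣR = (115 K − 283.9 K)/0.1157 = -1460 W
From the inner boundary to the expanded polystyrene/phenolic foam interface, ΣR_partial = 0.03279 K/W.
T_interface = T_in − Q·ΣR_partial = 115 K − (-1460)(0.03279) = 163 K

T = 163 K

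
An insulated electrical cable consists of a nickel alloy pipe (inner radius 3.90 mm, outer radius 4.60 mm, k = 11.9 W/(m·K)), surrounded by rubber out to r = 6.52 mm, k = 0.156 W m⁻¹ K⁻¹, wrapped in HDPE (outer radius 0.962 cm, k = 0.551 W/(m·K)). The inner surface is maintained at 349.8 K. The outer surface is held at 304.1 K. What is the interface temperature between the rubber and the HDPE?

Resistance network (inner→outer):
  R'_nickel alloy = ln(0.00460/0.00390)/(2πk) = 0.1651/(2π·11.9) = 0.002208 m·K/W
  R'_rubber = ln(0.00652/0.00460)/(2πk) = 0.3488/(2π·0.156) = 0.3559 m·K/W
  R'_HDPE = ln(0.00962/0.00652)/(2πk) = 0.3890/(2π·0.551) = 0.1124 m·K/W
ΣR = 0.002208 + 0.3559 + 0.1124 = 0.4705 m·K/W
Q' = ΔT/ΣR = (349.8 K − 304.1 K)/0.4705 = 97.13 W/m
From the inner boundary to the rubber/HDPE interface, ΣR_partial = 0.3581 m·K/W.
T_interface = T_in − Q'·ΣR_partial = 349.8 K − (97.13)(0.3581) = 315.0 K

T = 315.0 K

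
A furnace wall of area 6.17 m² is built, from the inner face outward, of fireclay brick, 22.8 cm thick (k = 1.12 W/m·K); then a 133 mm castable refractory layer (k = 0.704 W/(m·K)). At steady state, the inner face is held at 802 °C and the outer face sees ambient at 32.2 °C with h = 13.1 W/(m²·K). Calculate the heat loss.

Q = 10.1 kW

Treat each layer as a resistance in series:
  R_fireclay brick = L/(kA) = 0.228/(1.12·6.17) = 0.03299 K/W
  R_castable refractory = L/(kA) = 0.133/(0.704·6.17) = 0.03062 K/W
  R_conv,out = 1/(hA) = 1/(13.1·6.17) = 0.01237 K/W
ΣR = 0.03299 + 0.03062 + 0.01237 = 0.07598 K/W
Q = ΔT/ΣR = (802 °C − 32.2 °C)/0.07598 = 10100 W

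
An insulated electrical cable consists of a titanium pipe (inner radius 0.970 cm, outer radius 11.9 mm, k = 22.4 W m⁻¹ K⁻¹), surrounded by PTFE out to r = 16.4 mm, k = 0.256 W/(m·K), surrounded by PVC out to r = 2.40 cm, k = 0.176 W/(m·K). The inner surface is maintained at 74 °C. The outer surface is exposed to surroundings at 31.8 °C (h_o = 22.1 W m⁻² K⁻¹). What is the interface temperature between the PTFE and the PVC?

Series thermal resistances, inner to outer:
  R'_titanium = ln(0.0119/0.00970)/(2πk) = 0.2044/(2π·22.4) = 0.001452 m·K/W
  R'_PTFE = ln(0.0164/0.0119)/(2πk) = 0.3207/(2π·0.256) = 0.1994 m·K/W
  R'_PVC = ln(0.0240/0.0164)/(2πk) = 0.3808/(2π·0.176) = 0.3443 m·K/W
  R'_conv,out = 1/(2πr h) = 1/(2π·0.0240·22.1) = 0.3001 m·K/W
ΣR = 0.001452 + 0.1994 + 0.3443 + 0.3001 = 0.8453 m·K/W
Q' = ΔT/ΣR = (74 °C − 31.8 °C)/0.8453 = 49.92 W/m
From the inner boundary to the PTFE/PVC interface, ΣR_partial = 0.2009 m·K/W.
T_interface = T_in − Q'·ΣR_partial = 74 °C − (49.92)(0.2009) = 64.0 °C

T = 64.0 °C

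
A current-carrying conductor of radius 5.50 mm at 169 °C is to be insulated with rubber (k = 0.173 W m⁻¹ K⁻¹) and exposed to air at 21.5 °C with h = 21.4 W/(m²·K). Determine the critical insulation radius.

r_cr = 0.808 cm

For a cylinder, r_cr = k_ins/h = 0.173/21.4 = 0.00808 m = 0.808 cm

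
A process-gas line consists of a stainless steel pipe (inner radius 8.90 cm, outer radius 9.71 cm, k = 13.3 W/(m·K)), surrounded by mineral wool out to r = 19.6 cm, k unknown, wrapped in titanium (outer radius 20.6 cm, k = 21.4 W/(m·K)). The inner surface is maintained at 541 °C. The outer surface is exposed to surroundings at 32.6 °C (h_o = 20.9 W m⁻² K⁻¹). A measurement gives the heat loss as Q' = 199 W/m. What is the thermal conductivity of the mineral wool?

k = 0.0444 W/m·K

ΣR = ΔT/Q' = |541 − 32.6|/199 = 2.555 m·K/W
Known resistances:
  R'_stainless steel = ln(0.0971/0.0890)/(2πk) = 0.08711/(2π·13.3) = 0.001042 m·K/W
  R'_titanium = ln(0.206/0.196)/(2πk) = 0.04976/(2π·21.4) = 3.701×10^-4 m·K/W
  R'_conv,out = 1/(2πr h) = 1/(2π·0.206·20.9) = 0.03697 m·K/W
R_mineral wool = ΣR − ΣR_known = 2.555 − 0.03838 = 2.517 m·K/W
ln(r₂/r₁)/(2πk) = 2.517 ⇒ k = 0.7024/(2π·2.517) = 0.0444 W/m·K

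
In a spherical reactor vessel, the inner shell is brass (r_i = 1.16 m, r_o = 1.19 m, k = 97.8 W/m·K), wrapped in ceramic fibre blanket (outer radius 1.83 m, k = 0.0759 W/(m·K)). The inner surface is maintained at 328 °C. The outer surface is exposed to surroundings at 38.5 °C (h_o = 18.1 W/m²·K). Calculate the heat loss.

Resistance network (inner→outer):
  R_brass = (1/1.16 − 1/1.19)/(4πk) = 0.02173/(4π·97.8) = 1.768×10^-5 K/W
  R_ceramic fibre blanket = (1/1.19 − 1/1.83)/(4πk) = 0.2939/(4π·0.0759) = 0.3081 K/W
  R_conv,out = 1/(4πr²h) = 1/(4π·1.83²·18.1) = 0.001313 K/W
ΣR = 1.768×10^-5 + 0.3081 + 0.001313 = 0.3094 K/W
Q = ΔT/ΣR = (328 °C − 38.5 °C)/0.3094 = 936 W

Q = 936 W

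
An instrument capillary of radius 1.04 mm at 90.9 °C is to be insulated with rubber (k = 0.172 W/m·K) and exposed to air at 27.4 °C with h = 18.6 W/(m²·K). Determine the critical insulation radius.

r_cr = 0.925 cm

For a cylinder, r_cr = k_ins/h = 0.172/18.6 = 0.00925 m = 0.925 cm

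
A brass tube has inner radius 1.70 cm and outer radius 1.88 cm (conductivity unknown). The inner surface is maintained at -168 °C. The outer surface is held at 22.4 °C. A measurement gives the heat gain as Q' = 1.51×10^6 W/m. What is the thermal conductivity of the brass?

k = 127 W/m·K

ΣR = ΔT/Q' = |-168 − 22.4|/1.51×10^6 = 1.261×10^-4 m·K/W
ln(r₂/r₁)/(2πk) = 1.261×10^-4 ⇒ k = 0.1006/(2π·1.261×10^-4) = 127 W/m·K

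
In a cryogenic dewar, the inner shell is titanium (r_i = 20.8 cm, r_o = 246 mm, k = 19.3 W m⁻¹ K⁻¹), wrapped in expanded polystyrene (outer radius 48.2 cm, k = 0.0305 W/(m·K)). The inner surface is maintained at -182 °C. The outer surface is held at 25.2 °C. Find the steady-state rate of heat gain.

Q = 39.9 W

Treat each layer as a resistance in series:
  R_titanium = (1/0.208 − 1/0.246)/(4πk) = 0.7427/(4π·19.3) = 0.003062 K/W
  R_expanded polystyrene = (1/0.246 − 1/0.482)/(4πk) = 1.990/(4π·0.0305) = 5.193 K/W
ΣR = 0.003062 + 5.193 = 5.196 K/W
Q = ΔT/ΣR = (-182 °C − 25.2 °C)/5.196 = -39.9 W
(Negative Q ⇒ heat flows inward; heat gain = 39.9 W.)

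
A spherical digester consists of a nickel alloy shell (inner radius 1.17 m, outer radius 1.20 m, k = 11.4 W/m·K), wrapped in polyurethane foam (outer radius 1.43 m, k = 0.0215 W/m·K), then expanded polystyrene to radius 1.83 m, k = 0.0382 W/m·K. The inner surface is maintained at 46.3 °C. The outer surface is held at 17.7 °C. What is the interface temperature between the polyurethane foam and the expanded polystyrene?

T = 28.9 °C

Resistance network (inner→outer):
  R_nickel alloy = (1/1.17 − 1/1.20)/(4πk) = 0.02137/(4π·11.4) = 1.492×10^-4 K/W
  R_polyurethane foam = (1/1.20 − 1/1.43)/(4πk) = 0.1340/(4π·0.0215) = 0.4961 K/W
  R_expanded polystyrene = (1/1.43 − 1/1.83)/(4πk) = 0.1529/(4π·0.0382) = 0.3184 K/W
ΣR = 1.492×10^-4 + 0.4961 + 0.3184 = 0.8146 K/W
Q = ΔT/ΣR = (46.3 °C − 17.7 °C)/0.8146 = 35.11 W
From the inner boundary to the polyurethane foam/expanded polystyrene interface, ΣR_partial = 0.4962 K/W.
T_interface = T_in − Q·ΣR_partial = 46.3 °C − (35.11)(0.4962) = 28.9 °C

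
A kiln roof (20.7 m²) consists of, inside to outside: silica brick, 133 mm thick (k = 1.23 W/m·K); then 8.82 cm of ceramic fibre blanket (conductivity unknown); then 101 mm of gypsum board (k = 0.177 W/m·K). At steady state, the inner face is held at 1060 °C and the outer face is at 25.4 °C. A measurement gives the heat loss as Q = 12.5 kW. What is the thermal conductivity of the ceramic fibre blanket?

ΣR = ΔT/Q = |1060 − 25.4|/12500 = 0.08277 K/W
Known resistances:
  R_silica brick = L/(kA) = 0.133/(1.23·20.7) = 0.005224 K/W
  R_gypsum board = L/(kA) = 0.101/(0.177·20.7) = 0.02757 K/W
R_ceramic fibre blanket = ΣR − ΣR_known = 0.08277 − 0.03279 = 0.04998 K/W
L/(kA) = 0.04998 ⇒ k = 0.0882/(0.04998·20.7) = 0.0853 W/m·K

k = 0.0853 W/m·K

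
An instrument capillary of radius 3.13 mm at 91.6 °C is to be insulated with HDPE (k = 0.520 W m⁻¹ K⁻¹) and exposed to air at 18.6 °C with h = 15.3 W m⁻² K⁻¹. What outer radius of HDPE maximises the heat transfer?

r_cr = 3.40 cm

For a cylinder, r_cr = k_ins/h = 0.520/15.3 = 0.0340 m = 3.40 cm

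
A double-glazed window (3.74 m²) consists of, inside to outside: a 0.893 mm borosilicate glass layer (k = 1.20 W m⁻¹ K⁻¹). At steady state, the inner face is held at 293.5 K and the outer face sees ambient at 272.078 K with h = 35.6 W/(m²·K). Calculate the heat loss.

Treat each layer as a resistance in series:
  R_borosilicate glass = L/(kA) = 8.93×10^-4/(1.20·3.74) = 1.990×10^-4 K/W
  R_conv,out = 1/(hA) = 1/(35.6·3.74) = 0.007511 K/W
ΣR = 1.990×10^-4 + 0.007511 = 0.007710 K/W
Q = ΔT/ΣR = (293.5 K − 272.078 K)/0.007710 = 2780 W

Q = 2.78 kW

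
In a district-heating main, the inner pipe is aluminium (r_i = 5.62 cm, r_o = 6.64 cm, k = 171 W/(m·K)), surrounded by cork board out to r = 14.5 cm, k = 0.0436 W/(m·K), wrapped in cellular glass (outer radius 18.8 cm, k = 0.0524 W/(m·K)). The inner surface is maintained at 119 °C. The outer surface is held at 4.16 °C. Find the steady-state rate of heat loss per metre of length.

Q' = 31.5 W/m

Resistance network (inner→outer):
  R'_aluminium = ln(0.0664/0.0562)/(2πk) = 0.1668/(2π·171) = 1.552×10^-4 m·K/W
  R'_cork board = ln(0.145/0.0664)/(2πk) = 0.7810/(2π·0.0436) = 2.851 m·K/W
  R'_cellular glass = ln(0.188/0.145)/(2πk) = 0.2597/(2π·0.0524) = 0.7888 m·K/W
ΣR = 1.552×10^-4 + 2.851 + 0.7888 = 3.640 m·K/W
Q' = ΔT/ΣR = (119 °C − 4.16 °C)/3.640 = 31.5 W/m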